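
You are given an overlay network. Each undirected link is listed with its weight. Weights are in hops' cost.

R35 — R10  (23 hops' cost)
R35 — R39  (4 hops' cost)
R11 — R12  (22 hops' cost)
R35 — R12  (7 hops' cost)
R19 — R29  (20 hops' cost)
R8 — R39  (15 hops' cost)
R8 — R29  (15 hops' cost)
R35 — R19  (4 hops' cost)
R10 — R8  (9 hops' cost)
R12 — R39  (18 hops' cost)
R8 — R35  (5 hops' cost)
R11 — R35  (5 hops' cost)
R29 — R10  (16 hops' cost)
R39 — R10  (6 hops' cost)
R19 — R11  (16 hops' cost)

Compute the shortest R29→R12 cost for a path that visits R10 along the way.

Best R29 to R10: R29–R10 costing 16
Shortest R10→R12: R10–R39–R35–R12 = 17
Total via R10: 16 + 17 = 33 hops' cost.

33 hops' cost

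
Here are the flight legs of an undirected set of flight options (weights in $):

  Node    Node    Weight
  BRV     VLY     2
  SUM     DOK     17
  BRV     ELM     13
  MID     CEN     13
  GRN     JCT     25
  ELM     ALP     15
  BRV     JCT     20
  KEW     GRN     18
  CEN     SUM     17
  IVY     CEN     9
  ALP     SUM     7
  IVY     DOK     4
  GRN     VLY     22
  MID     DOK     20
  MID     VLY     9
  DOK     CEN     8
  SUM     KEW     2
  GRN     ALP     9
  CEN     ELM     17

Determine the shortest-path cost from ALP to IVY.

$28

Running Dijkstra from ALP:
ALP: 0
SUM: 7  (via ALP)
GRN: 9  (via ALP)
KEW: 9  (via SUM)
ELM: 15  (via ALP)
DOK: 24  (via SUM)
CEN: 24  (via SUM)
BRV: 28  (via ELM)
IVY: 28  (via DOK)
Shortest route: ALP → SUM → DOK → IVY = $28.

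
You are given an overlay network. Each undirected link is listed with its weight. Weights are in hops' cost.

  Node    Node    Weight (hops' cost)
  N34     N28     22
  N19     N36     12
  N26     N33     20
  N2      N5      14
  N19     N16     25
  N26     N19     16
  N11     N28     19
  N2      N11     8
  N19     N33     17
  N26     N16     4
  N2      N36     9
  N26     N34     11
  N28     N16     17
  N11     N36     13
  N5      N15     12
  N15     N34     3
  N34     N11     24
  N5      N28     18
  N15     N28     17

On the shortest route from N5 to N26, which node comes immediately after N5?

N15

Compare a few routes:
N5 → N15 → N34 → N26: 12+3+11 = 26
N5 → N28 → N16 → N26: 18+17+4 = 39
N5 → N28 → N15 → N34 → N26: 18+17+3+11 = 49
The minimum is 26 hops' cost via N5 → N15 → N34 → N26.
So from N5 the first move is to N15.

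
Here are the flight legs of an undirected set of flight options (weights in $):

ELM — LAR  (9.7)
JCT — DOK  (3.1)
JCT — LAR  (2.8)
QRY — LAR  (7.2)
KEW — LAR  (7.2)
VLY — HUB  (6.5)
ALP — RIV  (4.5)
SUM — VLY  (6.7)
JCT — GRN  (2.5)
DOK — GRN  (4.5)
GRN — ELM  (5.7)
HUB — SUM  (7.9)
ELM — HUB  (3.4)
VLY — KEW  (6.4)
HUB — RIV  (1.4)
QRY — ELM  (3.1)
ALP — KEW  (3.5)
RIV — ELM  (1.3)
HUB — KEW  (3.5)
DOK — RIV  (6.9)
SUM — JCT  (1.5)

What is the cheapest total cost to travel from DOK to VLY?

$11.3

Compare a few routes:
DOK–RIV–HUB–VLY: 6.9+1.4+6.5 = 14.8
DOK–JCT–SUM–VLY: 3.1+1.5+6.7 = 11.3
The minimum is $11.3 via DOK–JCT–SUM–VLY.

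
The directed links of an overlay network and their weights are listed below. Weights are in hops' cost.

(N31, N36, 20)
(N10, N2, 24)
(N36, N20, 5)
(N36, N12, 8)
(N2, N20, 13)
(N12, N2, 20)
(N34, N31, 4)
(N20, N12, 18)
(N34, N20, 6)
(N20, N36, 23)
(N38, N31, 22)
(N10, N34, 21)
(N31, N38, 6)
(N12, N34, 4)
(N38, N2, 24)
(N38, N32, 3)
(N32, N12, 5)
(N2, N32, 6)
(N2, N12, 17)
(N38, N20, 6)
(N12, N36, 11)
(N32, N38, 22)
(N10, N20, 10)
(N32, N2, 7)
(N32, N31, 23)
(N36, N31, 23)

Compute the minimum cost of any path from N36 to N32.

Shortest distances from N36:
N36: 0
N20: 5  (via N36)
N12: 8  (via N36)
N34: 12  (via N12)
N31: 16  (via N34)
N38: 22  (via N31)
N32: 25  (via N38)
Shortest route: N36–N12–N34–N31–N38–N32 = 25 hops' cost.

25 hops' cost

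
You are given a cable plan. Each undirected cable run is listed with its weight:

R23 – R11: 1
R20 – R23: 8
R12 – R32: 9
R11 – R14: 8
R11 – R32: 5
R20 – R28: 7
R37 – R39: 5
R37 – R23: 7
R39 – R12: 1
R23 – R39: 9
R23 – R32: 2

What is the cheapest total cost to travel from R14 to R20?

Running Dijkstra from R14:
R14: 0
R11: 8  (via R14)
R23: 9  (via R11)
R32: 11  (via R23)
R37: 16  (via R23)
R20: 17  (via R23)
Shortest route: R14 → R11 → R23 → R20 = 17.

17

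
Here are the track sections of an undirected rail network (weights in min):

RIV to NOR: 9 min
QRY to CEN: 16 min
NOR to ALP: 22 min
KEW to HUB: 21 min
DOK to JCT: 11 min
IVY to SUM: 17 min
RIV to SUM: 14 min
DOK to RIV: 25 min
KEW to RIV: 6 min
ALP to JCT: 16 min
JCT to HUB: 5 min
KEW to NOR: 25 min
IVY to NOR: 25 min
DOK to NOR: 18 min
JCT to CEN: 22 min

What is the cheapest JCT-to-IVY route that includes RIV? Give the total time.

Shortest JCT→RIV: JCT → HUB → KEW → RIV = 32
Shortest RIV→IVY: RIV → SUM → IVY = 31
Total via RIV: 32 + 31 = 63 min.

63 min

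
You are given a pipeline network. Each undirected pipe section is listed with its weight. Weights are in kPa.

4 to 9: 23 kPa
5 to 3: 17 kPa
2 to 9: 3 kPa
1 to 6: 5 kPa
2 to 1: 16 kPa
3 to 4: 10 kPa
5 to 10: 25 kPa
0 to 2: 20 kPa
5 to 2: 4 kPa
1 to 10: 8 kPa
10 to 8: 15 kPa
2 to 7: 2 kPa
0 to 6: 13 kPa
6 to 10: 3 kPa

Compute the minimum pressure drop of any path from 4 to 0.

46 kPa

Candidate routes:
4 - 3 - 5 - 2 - 0: 10+17+4+20 = 51
4 - 9 - 2 - 1 - 6 - 0: 23+3+16+5+13 = 60
4 - 9 - 2 - 0: 23+3+20 = 46
Cheapest is 4 - 9 - 2 - 0 at 46 kPa.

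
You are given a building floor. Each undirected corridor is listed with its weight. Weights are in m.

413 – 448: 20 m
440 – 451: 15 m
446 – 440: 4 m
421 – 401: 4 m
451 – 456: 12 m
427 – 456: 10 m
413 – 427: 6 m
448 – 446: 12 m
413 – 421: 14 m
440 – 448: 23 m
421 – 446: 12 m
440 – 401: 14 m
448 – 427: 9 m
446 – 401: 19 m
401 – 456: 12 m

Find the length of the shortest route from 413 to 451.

28 m

Candidate routes:
413–427–456–451: 6+10+12 = 28
413–421–401–456–451: 14+4+12+12 = 42
The minimum is 28 m via 413–427–456–451.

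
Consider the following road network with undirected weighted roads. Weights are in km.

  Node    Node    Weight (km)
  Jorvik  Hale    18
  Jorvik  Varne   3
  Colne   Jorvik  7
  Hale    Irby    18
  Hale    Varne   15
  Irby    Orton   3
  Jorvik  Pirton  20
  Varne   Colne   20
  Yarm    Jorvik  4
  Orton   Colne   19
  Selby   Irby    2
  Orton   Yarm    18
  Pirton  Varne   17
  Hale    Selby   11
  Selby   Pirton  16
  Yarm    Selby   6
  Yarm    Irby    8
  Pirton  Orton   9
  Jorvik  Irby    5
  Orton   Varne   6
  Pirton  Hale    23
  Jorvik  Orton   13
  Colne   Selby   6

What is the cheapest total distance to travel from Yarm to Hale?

17 km

Candidate routes:
Yarm - Irby - Selby - Hale: 8+2+11 = 21
Yarm - Selby - Hale: 6+11 = 17
Yarm - Jorvik - Varne - Hale: 4+3+15 = 22
Yarm - Jorvik - Irby - Selby - Hale: 4+5+2+11 = 22
The minimum is 17 km via Yarm - Selby - Hale.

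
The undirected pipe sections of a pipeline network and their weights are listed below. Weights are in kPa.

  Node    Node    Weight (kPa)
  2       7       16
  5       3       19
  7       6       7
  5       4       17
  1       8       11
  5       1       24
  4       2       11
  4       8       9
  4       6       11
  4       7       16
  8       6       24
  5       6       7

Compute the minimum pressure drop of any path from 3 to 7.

Candidate routes:
3–5–4–7: 19+17+16 = 52
3–5–6–7: 19+7+7 = 33
Cheapest is 3–5–6–7 at 33 kPa.

33 kPa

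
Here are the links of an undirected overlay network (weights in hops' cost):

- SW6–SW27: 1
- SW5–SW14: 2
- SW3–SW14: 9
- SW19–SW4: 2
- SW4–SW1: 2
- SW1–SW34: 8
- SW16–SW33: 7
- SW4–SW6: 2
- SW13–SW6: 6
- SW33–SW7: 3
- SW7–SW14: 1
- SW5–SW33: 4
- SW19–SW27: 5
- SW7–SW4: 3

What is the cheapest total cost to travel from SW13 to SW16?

Enumerating some paths:
SW13 - SW6 - SW4 - SW7 - SW33 - SW16: 6+2+3+3+7 = 21
SW13 - SW6 - SW4 - SW7 - SW14 - SW5 - SW33 - SW16: 6+2+3+1+2+4+7 = 25
SW13 - SW6 - SW27 - SW19 - SW4 - SW7 - SW14 - SW5 - SW33 - SW16: 6+1+5+2+3+1+2+4+7 = 31
SW13 - SW6 - SW27 - SW19 - SW4 - SW7 - SW33 - SW16: 6+1+5+2+3+3+7 = 27
The minimum is 21 hops' cost via SW13 - SW6 - SW4 - SW7 - SW33 - SW16.

21 hops' cost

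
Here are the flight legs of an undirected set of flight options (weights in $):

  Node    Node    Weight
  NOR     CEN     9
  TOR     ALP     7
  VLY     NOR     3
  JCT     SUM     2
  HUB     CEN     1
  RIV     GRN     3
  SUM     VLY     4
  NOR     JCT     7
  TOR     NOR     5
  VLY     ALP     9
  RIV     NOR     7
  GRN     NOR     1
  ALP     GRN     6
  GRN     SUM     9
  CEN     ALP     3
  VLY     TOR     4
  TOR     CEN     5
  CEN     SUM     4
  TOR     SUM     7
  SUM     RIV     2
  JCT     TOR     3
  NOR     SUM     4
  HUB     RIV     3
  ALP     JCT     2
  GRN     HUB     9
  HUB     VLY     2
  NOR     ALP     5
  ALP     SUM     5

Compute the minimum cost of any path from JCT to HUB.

$6

Shortest distances from JCT:
JCT: 0
SUM: 2  (via JCT)
ALP: 2  (via JCT)
TOR: 3  (via JCT)
RIV: 4  (via SUM)
CEN: 5  (via ALP)
VLY: 6  (via SUM)
HUB: 6  (via CEN)
Shortest route: JCT–ALP–CEN–HUB = $6.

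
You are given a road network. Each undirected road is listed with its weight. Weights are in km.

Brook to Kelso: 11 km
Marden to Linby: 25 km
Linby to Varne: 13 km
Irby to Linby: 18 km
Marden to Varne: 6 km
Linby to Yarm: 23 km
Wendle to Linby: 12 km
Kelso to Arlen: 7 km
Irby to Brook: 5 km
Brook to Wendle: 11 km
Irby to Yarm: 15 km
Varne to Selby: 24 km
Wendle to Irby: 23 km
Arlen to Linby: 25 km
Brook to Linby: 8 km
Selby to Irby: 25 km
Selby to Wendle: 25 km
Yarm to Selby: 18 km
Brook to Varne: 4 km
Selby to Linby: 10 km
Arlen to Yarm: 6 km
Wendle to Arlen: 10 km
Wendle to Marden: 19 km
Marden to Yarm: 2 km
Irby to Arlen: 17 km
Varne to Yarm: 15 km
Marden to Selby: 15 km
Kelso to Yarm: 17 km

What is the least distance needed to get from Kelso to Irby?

Enumerating some paths:
Kelso–Brook–Irby: 11+5 = 16
Kelso–Arlen–Yarm–Marden–Varne–Brook–Irby: 7+6+2+6+4+5 = 30
Kelso–Arlen–Yarm–Irby: 7+6+15 = 28
Kelso–Arlen–Irby: 7+17 = 24
Cheapest is Kelso–Brook–Irby at 16 km.

16 km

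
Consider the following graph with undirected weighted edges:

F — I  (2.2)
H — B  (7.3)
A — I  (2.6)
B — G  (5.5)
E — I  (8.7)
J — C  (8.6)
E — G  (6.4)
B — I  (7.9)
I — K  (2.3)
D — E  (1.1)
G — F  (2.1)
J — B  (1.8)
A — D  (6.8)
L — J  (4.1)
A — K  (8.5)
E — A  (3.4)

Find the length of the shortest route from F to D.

9.3

Candidate routes:
F → G → E → D: 2.1+6.4+1.1 = 9.6
F → I → A → E → D: 2.2+2.6+3.4+1.1 = 9.3
F → I → A → D: 2.2+2.6+6.8 = 11.6
The minimum is 9.3 via F → I → A → E → D.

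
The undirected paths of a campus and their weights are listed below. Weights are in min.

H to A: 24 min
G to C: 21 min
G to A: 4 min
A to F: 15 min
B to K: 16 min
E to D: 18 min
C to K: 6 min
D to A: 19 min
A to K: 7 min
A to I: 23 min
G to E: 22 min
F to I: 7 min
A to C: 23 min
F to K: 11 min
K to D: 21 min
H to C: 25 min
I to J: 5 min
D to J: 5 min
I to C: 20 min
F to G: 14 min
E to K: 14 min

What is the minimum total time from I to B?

34 min

Shortest distances from I:
I: 0
J: 5  (via I)
F: 7  (via I)
D: 10  (via J)
K: 18  (via F)
C: 20  (via I)
G: 21  (via F)
A: 22  (via F)
E: 28  (via D)
B: 34  (via K)
Shortest route: I → F → K → B = 34 min.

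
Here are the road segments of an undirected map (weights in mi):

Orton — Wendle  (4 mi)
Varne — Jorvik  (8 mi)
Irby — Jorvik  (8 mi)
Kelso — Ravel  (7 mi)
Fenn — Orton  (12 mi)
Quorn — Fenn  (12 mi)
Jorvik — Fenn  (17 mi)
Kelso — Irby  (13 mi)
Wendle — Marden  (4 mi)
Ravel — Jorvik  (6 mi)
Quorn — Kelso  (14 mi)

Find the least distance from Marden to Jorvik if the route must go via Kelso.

59 mi

Shortest Marden→Kelso: Marden → Wendle → Orton → Fenn → Quorn → Kelso = 46
Best Kelso to Jorvik: Kelso → Ravel → Jorvik costing 13
Total via Kelso: 46 + 13 = 59 mi.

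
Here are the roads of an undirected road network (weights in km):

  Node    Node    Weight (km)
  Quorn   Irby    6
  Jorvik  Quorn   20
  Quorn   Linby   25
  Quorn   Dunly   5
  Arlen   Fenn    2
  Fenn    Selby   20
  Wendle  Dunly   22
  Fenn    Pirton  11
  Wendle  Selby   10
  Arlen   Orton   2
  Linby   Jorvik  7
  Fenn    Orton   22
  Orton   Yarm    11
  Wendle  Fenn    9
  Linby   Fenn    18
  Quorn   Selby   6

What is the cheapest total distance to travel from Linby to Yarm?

Running Dijkstra from Linby:
Linby: 0
Jorvik: 7  (via Linby)
Fenn: 18  (via Linby)
Arlen: 20  (via Fenn)
Orton: 22  (via Arlen)
Quorn: 25  (via Linby)
Wendle: 27  (via Fenn)
Pirton: 29  (via Fenn)
Dunly: 30  (via Quorn)
Selby: 31  (via Quorn)
Irby: 31  (via Quorn)
Yarm: 33  (via Orton)
Shortest route: Linby–Fenn–Arlen–Orton–Yarm = 33 km.

33 km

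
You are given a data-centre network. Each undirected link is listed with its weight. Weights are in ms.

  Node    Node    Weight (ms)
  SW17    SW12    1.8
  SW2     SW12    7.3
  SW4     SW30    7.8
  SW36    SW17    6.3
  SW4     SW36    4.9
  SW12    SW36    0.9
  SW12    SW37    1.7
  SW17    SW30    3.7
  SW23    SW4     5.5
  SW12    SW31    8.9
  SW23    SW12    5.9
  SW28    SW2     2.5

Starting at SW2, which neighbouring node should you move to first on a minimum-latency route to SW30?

Compare a few routes:
SW2 → SW12 → SW36 → SW17 → SW30: 7.3+0.9+6.3+3.7 = 18.2
SW2 → SW12 → SW17 → SW30: 7.3+1.8+3.7 = 12.8
Cheapest is SW2 → SW12 → SW17 → SW30 at 12.8 ms.
So from SW2 the first move is to SW12.

SW12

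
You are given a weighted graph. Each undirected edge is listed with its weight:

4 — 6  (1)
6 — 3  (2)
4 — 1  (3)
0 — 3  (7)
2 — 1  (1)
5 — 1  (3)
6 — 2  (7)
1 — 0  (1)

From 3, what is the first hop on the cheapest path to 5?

Compare a few routes:
3 - 6 - 2 - 1 - 5: 2+7+1+3 = 13
3 - 6 - 4 - 1 - 5: 2+1+3+3 = 9
3 - 0 - 1 - 5: 7+1+3 = 11
The minimum is 9 via 3 - 6 - 4 - 1 - 5.
So from 3 the first move is to 6.

6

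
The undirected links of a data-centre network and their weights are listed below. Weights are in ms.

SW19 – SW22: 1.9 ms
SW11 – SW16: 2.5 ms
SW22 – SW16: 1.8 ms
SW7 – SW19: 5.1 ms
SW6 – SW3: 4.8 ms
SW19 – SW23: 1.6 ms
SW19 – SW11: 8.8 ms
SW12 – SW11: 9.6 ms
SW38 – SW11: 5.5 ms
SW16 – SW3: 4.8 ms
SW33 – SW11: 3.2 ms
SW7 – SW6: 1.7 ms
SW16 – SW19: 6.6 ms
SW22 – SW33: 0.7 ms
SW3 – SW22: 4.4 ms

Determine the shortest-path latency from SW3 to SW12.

16.9 ms

Enumerating some paths:
SW3 → SW16 → SW11 → SW12: 4.8+2.5+9.6 = 16.9
SW3 → SW22 → SW16 → SW11 → SW12: 4.4+1.8+2.5+9.6 = 18.3
SW3 → SW22 → SW33 → SW11 → SW12: 4.4+0.7+3.2+9.6 = 17.9
Cheapest is SW3 → SW16 → SW11 → SW12 at 16.9 ms.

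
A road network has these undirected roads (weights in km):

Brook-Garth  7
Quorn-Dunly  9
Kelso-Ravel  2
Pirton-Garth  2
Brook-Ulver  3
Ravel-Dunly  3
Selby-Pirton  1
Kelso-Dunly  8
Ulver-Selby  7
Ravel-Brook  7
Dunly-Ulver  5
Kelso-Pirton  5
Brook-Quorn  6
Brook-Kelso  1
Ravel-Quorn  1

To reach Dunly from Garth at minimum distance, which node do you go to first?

Compare a few routes:
Garth - Brook - Kelso - Ravel - Dunly: 7+1+2+3 = 13
Garth - Brook - Ulver - Dunly: 7+3+5 = 15
Garth - Pirton - Kelso - Ravel - Dunly: 2+5+2+3 = 12
The minimum is 12 km via Garth - Pirton - Kelso - Ravel - Dunly.
So from Garth the first move is to Pirton.

Pirton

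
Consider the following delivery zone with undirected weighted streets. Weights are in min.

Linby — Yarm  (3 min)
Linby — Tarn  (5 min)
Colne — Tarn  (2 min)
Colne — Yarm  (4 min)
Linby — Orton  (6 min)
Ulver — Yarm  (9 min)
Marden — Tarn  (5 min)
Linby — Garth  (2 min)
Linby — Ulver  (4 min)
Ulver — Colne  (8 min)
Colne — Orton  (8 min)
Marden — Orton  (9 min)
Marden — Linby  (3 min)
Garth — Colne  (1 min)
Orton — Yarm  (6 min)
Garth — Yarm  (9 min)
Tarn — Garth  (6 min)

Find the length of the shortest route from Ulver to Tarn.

Settle nodes by increasing distance from Ulver:
Ulver: 0
Linby: 4  (via Ulver)
Garth: 6  (via Linby)
Yarm: 7  (via Linby)
Colne: 7  (via Garth)
Marden: 7  (via Linby)
Tarn: 9  (via Linby)
Shortest route: Ulver → Linby → Tarn = 9 min.

9 min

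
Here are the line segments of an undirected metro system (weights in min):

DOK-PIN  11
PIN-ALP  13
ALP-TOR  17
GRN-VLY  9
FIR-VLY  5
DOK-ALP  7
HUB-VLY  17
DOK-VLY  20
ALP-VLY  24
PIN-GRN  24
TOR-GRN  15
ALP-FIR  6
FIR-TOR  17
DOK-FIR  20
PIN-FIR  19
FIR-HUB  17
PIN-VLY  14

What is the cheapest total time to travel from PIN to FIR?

Candidate routes:
PIN–DOK–ALP–FIR: 11+7+6 = 24
PIN–DOK–VLY–FIR: 11+20+5 = 36
PIN–FIR: 19 = 19
PIN–DOK–FIR: 11+20 = 31
The minimum is 19 min via PIN–FIR.

19 min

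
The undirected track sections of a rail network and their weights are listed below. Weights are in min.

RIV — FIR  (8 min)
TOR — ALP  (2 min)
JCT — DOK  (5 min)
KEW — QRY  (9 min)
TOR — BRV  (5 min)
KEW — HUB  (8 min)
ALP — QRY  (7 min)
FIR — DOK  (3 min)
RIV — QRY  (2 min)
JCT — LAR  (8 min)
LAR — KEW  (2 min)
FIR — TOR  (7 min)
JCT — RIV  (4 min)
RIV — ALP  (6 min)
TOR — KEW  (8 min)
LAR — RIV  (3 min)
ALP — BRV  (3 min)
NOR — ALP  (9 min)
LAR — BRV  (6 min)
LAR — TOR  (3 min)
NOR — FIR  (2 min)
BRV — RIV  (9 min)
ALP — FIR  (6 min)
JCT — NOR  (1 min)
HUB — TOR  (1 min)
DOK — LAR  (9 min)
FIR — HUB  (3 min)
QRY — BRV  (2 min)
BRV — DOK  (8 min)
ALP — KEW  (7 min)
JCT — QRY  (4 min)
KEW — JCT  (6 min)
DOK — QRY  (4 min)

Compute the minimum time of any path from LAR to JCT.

7 min

Compare a few routes:
LAR–KEW–JCT: 2+6 = 8
LAR–RIV–QRY–JCT: 3+2+4 = 9
LAR–JCT: 8 = 8
LAR–RIV–JCT: 3+4 = 7
Cheapest is LAR–RIV–JCT at 7 min.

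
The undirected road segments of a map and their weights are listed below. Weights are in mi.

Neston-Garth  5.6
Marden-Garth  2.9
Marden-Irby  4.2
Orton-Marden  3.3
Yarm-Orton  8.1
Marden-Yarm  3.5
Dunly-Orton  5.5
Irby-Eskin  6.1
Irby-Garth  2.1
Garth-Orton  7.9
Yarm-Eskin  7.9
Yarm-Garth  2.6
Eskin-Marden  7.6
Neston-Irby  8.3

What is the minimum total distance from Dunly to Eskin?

16.4 mi

Shortest distances from Dunly:
Dunly: 0
Orton: 5.5  (via Dunly)
Marden: 8.8  (via Orton)
Garth: 11.7  (via Marden)
Yarm: 12.3  (via Marden)
Irby: 13  (via Marden)
Eskin: 16.4  (via Marden)
Shortest route: Dunly → Orton → Marden → Eskin = 16.4 mi.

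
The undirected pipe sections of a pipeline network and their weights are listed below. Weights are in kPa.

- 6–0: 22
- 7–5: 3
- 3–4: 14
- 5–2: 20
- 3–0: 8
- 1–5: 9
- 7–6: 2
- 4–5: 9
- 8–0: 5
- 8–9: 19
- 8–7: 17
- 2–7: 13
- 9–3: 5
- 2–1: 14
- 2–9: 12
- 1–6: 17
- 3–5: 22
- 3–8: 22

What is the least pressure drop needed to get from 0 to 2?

Shortest distances from 0:
0: 0
8: 5  (via 0)
3: 8  (via 0)
9: 13  (via 3)
4: 22  (via 3)
6: 22  (via 0)
7: 22  (via 8)
2: 25  (via 9)
Shortest route: 0 → 3 → 9 → 2 = 25 kPa.

25 kPa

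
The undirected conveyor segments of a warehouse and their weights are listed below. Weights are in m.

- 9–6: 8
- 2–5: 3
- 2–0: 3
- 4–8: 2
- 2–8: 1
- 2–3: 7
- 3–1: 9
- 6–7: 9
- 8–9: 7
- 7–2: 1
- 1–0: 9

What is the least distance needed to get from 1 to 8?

13 m

Shortest distances from 1:
1: 0
0: 9  (via 1)
3: 9  (via 1)
2: 12  (via 0)
7: 13  (via 2)
8: 13  (via 2)
Shortest route: 1–0–2–8 = 13 m.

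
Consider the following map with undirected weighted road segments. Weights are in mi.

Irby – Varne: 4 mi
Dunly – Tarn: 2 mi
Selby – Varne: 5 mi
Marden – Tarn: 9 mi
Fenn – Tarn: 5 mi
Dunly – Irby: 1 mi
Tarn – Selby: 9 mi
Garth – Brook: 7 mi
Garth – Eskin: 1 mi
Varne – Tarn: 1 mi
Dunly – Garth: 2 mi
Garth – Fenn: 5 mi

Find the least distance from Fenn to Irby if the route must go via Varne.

10 mi

Best Fenn to Varne: Fenn → Tarn → Varne costing 6
Shortest Varne→Irby: Varne → Irby = 4
Total via Varne: 6 + 4 = 10 mi.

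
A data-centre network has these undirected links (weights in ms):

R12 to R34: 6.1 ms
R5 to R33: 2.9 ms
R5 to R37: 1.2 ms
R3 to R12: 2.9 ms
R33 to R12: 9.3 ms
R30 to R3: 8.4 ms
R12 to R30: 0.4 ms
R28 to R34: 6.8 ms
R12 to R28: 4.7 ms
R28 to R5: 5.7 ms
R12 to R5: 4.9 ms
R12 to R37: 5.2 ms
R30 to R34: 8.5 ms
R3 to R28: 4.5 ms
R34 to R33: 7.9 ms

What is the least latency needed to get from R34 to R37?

11.3 ms

Candidate routes:
R34 → R12 → R37: 6.1+5.2 = 11.3
R34 → R12 → R5 → R37: 6.1+4.9+1.2 = 12.2
R34 → R33 → R5 → R37: 7.9+2.9+1.2 = 12
The minimum is 11.3 ms via R34 → R12 → R37.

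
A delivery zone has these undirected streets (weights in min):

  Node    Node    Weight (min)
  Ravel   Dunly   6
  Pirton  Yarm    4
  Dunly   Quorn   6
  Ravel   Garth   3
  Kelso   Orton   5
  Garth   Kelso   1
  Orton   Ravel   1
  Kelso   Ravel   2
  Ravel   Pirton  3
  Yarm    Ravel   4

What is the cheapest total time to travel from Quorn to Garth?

Running Dijkstra from Quorn:
Quorn: 0
Dunly: 6  (via Quorn)
Ravel: 12  (via Dunly)
Orton: 13  (via Ravel)
Kelso: 14  (via Ravel)
Pirton: 15  (via Ravel)
Garth: 15  (via Ravel)
Shortest route: Quorn–Dunly–Ravel–Garth = 15 min.

15 min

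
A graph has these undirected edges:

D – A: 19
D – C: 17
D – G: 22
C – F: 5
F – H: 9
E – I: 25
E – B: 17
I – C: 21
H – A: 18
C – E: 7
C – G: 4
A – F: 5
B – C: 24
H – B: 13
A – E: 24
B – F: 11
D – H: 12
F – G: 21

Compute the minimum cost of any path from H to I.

35

Shortest distances from H:
H: 0
F: 9  (via H)
D: 12  (via H)
B: 13  (via H)
A: 14  (via F)
C: 14  (via F)
G: 18  (via C)
E: 21  (via C)
I: 35  (via C)
Shortest route: H → F → C → I = 35.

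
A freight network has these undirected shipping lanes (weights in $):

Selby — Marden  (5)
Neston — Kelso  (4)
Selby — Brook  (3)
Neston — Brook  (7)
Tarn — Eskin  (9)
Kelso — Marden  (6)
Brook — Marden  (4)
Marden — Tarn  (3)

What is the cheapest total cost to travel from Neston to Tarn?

$13

Candidate routes:
Neston - Brook - Marden - Tarn: 7+4+3 = 14
Neston - Kelso - Marden - Tarn: 4+6+3 = 13
Cheapest is Neston - Kelso - Marden - Tarn at $13.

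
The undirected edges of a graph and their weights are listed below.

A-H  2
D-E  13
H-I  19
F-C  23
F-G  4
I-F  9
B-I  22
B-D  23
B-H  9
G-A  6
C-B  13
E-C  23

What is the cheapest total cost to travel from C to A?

24

Running Dijkstra from C:
C: 0
B: 13  (via C)
H: 22  (via B)
E: 23  (via C)
F: 23  (via C)
A: 24  (via H)
Shortest route: C–B–H–A = 24.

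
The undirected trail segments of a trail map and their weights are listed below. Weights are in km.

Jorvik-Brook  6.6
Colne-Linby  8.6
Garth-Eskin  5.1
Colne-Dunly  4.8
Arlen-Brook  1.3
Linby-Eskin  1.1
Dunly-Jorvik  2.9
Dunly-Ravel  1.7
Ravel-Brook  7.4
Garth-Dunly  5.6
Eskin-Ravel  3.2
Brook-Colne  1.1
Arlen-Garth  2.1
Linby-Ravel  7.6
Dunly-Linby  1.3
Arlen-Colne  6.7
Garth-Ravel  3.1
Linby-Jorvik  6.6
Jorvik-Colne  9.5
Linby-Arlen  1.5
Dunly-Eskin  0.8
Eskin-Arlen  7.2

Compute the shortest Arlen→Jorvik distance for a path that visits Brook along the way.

Shortest Arlen→Brook: Arlen–Brook = 1.3
Best Brook to Jorvik: Brook–Jorvik costing 6.6
Total via Brook: 1.3 + 6.6 = 7.9 km.

7.9 km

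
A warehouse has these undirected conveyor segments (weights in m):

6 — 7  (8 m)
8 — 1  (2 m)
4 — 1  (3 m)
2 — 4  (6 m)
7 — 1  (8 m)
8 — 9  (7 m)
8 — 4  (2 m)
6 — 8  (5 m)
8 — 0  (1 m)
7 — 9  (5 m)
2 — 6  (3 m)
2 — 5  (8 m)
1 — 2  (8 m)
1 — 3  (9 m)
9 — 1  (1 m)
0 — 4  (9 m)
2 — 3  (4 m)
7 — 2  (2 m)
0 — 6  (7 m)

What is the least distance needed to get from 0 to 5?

17 m

Shortest distances from 0:
0: 0
8: 1  (via 0)
1: 3  (via 8)
4: 3  (via 8)
9: 4  (via 1)
6: 6  (via 8)
2: 9  (via 4)
7: 9  (via 9)
3: 12  (via 1)
5: 17  (via 2)
Shortest route: 0–8–4–2–5 = 17 m.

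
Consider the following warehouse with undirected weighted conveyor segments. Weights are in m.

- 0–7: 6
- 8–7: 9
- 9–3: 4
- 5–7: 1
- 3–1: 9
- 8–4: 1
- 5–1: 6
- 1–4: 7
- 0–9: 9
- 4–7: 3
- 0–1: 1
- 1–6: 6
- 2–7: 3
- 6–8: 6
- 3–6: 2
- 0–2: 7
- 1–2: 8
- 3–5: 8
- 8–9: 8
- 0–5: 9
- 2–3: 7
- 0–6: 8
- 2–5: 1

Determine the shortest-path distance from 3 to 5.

8 m

Settle nodes by increasing distance from 3:
3: 0
6: 2  (via 3)
9: 4  (via 3)
2: 7  (via 3)
1: 8  (via 6)
5: 8  (via 3)
Shortest route: 3–5 = 8 m.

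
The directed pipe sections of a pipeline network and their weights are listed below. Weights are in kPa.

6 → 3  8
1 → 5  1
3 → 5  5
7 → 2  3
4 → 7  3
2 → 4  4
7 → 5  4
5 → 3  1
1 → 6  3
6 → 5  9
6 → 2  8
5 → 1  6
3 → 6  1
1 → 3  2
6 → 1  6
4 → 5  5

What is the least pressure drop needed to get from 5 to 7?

Shortest distances from 5:
5: 0
3: 1  (via 5)
6: 2  (via 3)
1: 6  (via 5)
2: 10  (via 6)
4: 14  (via 2)
7: 17  (via 4)
Shortest route: 5 → 3 → 6 → 2 → 4 → 7 = 17 kPa.

17 kPa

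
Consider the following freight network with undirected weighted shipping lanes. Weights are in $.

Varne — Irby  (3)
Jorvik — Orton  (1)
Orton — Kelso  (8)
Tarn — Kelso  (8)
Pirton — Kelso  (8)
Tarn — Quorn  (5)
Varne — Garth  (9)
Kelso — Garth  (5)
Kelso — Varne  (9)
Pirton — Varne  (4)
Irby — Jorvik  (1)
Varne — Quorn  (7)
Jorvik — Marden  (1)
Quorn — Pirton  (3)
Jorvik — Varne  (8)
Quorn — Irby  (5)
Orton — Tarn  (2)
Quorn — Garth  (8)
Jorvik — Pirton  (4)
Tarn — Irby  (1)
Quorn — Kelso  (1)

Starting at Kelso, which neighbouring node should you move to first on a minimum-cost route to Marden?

Quorn

Candidate routes:
Kelso–Quorn–Irby–Jorvik–Marden: 1+5+1+1 = 8
Kelso–Quorn–Pirton–Jorvik–Marden: 1+3+4+1 = 9
Cheapest is Kelso–Quorn–Irby–Jorvik–Marden at $8.
So from Kelso the first move is to Quorn.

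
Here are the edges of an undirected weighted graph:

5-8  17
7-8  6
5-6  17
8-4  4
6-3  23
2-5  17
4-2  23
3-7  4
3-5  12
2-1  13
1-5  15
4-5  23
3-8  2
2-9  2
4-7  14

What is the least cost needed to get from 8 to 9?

Enumerating some paths:
8 - 3 - 5 - 2 - 9: 2+12+17+2 = 33
8 - 4 - 2 - 9: 4+23+2 = 29
The minimum is 29 via 8 - 4 - 2 - 9.

29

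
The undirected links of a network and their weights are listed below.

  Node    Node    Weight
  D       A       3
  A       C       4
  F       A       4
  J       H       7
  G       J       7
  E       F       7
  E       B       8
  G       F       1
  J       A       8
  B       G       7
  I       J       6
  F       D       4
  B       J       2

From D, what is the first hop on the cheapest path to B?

Candidate routes:
D - F - G - J - B: 4+1+7+2 = 14
D - A - J - B: 3+8+2 = 13
D - F - G - B: 4+1+7 = 12
Cheapest is D - F - G - B at 12.
So from D the first move is to F.

F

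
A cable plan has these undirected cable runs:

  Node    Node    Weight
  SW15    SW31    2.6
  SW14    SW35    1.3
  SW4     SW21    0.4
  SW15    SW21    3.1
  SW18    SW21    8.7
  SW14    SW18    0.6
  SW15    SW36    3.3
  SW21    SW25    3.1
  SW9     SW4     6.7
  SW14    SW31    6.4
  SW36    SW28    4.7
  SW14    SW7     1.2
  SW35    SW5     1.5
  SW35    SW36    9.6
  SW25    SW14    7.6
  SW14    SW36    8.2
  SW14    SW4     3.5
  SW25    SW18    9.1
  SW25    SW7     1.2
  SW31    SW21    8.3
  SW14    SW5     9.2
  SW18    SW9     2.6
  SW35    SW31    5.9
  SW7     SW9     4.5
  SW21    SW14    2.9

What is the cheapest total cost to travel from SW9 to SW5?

6

Running Dijkstra from SW9:
SW9: 0
SW18: 2.6  (via SW9)
SW14: 3.2  (via SW18)
SW7: 4.4  (via SW14)
SW35: 4.5  (via SW14)
SW25: 5.6  (via SW7)
SW5: 6  (via SW35)
Shortest route: SW9–SW18–SW14–SW35–SW5 = 6.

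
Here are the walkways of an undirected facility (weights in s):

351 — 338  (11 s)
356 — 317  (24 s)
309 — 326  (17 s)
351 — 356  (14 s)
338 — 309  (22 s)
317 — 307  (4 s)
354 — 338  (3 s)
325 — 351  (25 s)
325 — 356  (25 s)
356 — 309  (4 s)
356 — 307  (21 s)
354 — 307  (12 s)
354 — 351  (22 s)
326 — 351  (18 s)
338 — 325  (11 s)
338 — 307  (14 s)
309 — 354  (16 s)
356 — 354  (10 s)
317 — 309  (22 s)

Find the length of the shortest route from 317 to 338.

Enumerating some paths:
317 → 356 → 354 → 338: 24+10+3 = 37
317 → 307 → 354 → 338: 4+12+3 = 19
317 → 307 → 338: 4+14 = 18
Cheapest is 317 → 307 → 338 at 18 s.

18 s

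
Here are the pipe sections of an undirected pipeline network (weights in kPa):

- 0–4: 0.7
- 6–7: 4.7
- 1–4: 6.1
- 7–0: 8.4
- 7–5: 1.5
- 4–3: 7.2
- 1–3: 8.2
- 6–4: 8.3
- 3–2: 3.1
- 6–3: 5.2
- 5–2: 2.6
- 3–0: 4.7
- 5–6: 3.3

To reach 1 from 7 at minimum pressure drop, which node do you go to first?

0

Compare a few routes:
7 - 5 - 2 - 3 - 1: 1.5+2.6+3.1+8.2 = 15.4
7 - 0 - 4 - 1: 8.4+0.7+6.1 = 15.2
Cheapest is 7 - 0 - 4 - 1 at 15.2 kPa.
So from 7 the first move is to 0.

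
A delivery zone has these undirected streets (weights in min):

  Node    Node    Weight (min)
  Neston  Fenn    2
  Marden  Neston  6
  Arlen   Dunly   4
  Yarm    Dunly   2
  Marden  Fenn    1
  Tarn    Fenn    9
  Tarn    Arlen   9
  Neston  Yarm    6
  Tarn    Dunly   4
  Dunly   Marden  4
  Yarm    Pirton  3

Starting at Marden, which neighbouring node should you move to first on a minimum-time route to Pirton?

Candidate routes:
Marden → Neston → Yarm → Pirton: 6+6+3 = 15
Marden → Dunly → Yarm → Pirton: 4+2+3 = 9
Marden → Fenn → Neston → Yarm → Pirton: 1+2+6+3 = 12
The minimum is 9 min via Marden → Dunly → Yarm → Pirton.
So from Marden the first move is to Dunly.

Dunly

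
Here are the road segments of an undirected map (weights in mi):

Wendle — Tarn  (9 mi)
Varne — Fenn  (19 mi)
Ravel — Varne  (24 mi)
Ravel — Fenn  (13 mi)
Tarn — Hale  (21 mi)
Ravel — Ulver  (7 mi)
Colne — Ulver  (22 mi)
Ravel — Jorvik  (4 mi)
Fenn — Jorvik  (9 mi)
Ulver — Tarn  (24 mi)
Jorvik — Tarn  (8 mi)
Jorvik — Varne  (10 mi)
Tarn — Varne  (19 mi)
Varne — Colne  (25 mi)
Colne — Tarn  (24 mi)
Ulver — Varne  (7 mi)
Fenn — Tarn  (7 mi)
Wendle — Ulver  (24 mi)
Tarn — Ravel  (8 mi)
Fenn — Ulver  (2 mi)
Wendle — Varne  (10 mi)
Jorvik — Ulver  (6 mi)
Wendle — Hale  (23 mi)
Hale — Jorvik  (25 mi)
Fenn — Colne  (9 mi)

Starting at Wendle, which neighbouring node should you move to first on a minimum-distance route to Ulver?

Enumerating some paths:
Wendle → Varne → Ulver: 10+7 = 17
Wendle → Tarn → Fenn → Ulver: 9+7+2 = 18
Cheapest is Wendle → Varne → Ulver at 17 mi.
So from Wendle the first move is to Varne.

Varne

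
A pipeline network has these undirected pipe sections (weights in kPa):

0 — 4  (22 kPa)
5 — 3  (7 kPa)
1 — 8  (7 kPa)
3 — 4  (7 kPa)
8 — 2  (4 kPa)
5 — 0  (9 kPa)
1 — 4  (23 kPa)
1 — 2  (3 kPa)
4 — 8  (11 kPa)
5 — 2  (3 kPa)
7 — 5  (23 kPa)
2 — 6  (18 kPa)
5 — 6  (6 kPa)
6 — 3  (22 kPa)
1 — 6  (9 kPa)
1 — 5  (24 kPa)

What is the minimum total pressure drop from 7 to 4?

Compare a few routes:
7–5–2–8–4: 23+3+4+11 = 41
7–5–3–4: 23+7+7 = 37
7–5–2–1–8–4: 23+3+3+7+11 = 47
Cheapest is 7–5–3–4 at 37 kPa.

37 kPa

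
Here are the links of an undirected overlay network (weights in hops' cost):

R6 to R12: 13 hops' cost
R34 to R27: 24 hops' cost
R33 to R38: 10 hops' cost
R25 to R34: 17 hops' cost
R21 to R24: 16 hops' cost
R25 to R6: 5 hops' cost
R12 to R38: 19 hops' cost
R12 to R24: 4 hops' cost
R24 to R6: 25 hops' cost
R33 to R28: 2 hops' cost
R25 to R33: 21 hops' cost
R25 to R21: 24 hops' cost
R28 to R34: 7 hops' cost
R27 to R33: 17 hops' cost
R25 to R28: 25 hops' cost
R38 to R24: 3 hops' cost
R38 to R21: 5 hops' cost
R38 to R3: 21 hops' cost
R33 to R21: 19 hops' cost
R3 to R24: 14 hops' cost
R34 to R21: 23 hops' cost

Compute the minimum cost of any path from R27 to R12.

34 hops' cost

Candidate routes:
R27 → R33 → R38 → R12: 17+10+19 = 46
R27 → R34 → R28 → R33 → R38 → R24 → R12: 24+7+2+10+3+4 = 50
R27 → R33 → R21 → R38 → R24 → R12: 17+19+5+3+4 = 48
R27 → R33 → R38 → R24 → R12: 17+10+3+4 = 34
Cheapest is R27 → R33 → R38 → R24 → R12 at 34 hops' cost.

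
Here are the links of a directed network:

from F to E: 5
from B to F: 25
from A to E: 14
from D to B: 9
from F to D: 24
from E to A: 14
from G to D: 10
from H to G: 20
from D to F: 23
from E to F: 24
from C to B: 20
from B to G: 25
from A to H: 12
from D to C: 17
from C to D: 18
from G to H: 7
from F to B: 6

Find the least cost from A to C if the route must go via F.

Best A to F: A–E–F costing 38
Best F to C: F–D–C costing 41
Total via F: 38 + 41 = 79.

79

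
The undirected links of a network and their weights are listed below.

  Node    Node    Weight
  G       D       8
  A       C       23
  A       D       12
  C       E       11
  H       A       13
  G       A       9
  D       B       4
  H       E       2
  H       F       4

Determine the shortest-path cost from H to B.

29

Settle nodes by increasing distance from H:
H: 0
E: 2  (via H)
F: 4  (via H)
A: 13  (via H)
C: 13  (via E)
G: 22  (via A)
D: 25  (via A)
B: 29  (via D)
Shortest route: H → A → D → B = 29.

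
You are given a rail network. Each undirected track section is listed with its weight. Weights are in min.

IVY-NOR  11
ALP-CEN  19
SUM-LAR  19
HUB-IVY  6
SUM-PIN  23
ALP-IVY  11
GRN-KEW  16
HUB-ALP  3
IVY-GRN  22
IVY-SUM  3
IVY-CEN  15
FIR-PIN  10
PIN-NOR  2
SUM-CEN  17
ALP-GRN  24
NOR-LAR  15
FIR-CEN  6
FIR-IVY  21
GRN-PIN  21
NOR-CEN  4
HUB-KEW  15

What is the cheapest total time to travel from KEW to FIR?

Candidate routes:
KEW–HUB–IVY–NOR–PIN–FIR: 15+6+11+2+10 = 44
KEW–HUB–ALP–CEN–FIR: 15+3+19+6 = 43
KEW–HUB–IVY–FIR: 15+6+21 = 42
Cheapest is KEW–HUB–IVY–FIR at 42 min.

42 min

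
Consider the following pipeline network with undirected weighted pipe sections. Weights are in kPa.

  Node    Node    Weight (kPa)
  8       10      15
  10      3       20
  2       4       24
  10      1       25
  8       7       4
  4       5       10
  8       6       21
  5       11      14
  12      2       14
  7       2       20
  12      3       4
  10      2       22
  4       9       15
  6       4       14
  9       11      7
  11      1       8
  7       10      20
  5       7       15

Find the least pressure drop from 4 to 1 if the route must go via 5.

32 kPa

Shortest 4→5: 4–5 = 10
Best 5 to 1: 5–11–1 costing 22
Total via 5: 10 + 22 = 32 kPa.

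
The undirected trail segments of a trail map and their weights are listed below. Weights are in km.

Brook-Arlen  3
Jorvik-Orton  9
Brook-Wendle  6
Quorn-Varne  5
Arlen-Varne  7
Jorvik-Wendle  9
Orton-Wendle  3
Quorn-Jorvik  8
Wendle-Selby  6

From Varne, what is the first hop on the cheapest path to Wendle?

Enumerating some paths:
Varne - Arlen - Brook - Wendle: 7+3+6 = 16
Varne - Quorn - Jorvik - Wendle: 5+8+9 = 22
The minimum is 16 km via Varne - Arlen - Brook - Wendle.
So from Varne the first move is to Arlen.

Arlen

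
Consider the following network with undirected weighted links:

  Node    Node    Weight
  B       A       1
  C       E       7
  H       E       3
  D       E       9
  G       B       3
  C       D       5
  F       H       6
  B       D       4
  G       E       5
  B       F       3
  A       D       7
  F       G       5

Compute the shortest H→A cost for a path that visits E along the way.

Shortest H→E: H → E = 3
Shortest E→A: E → G → B → A = 9
Total via E: 3 + 9 = 12.

12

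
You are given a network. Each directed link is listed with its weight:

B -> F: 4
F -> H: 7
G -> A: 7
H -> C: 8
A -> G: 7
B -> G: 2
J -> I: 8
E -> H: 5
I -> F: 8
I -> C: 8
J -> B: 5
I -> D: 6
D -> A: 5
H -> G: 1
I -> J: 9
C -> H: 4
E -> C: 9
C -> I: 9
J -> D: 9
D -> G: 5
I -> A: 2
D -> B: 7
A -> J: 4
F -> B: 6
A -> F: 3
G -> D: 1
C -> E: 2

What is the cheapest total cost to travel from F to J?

Settle nodes by increasing distance from F:
F: 0
B: 6  (via F)
H: 7  (via F)
G: 8  (via B)
D: 9  (via G)
A: 14  (via D)
C: 15  (via H)
E: 17  (via C)
J: 18  (via A)
Shortest route: F–B–G–D–A–J = 18.

18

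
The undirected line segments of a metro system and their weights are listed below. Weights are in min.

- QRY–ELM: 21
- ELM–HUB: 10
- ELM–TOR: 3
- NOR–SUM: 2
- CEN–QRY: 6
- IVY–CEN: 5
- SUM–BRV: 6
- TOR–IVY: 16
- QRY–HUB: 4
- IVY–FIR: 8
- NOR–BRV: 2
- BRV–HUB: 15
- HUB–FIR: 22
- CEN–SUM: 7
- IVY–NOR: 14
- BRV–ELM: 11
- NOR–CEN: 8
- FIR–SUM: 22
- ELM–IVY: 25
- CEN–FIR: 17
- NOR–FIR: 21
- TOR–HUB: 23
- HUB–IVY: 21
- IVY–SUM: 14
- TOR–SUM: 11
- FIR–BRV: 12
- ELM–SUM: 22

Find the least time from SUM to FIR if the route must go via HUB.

Best SUM to HUB: SUM → CEN → QRY → HUB costing 17
Best HUB to FIR: HUB → FIR costing 22
Total via HUB: 17 + 22 = 39 min.

39 min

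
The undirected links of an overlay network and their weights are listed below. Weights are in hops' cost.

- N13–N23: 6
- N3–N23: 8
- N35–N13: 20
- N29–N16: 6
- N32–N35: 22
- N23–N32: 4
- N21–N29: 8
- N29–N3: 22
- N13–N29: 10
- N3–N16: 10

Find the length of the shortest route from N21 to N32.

28 hops' cost

Candidate routes:
N21–N29–N13–N23–N32: 8+10+6+4 = 28
N21–N29–N16–N3–N23–N32: 8+6+10+8+4 = 36
The minimum is 28 hops' cost via N21–N29–N13–N23–N32.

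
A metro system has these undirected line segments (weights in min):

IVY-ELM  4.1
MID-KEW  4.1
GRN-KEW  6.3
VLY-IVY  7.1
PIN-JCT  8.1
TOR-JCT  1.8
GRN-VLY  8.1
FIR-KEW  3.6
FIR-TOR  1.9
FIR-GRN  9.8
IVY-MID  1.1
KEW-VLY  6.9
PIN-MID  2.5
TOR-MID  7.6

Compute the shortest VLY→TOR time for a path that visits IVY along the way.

Shortest VLY→IVY: VLY–IVY = 7.1
Best IVY to TOR: IVY–MID–TOR costing 8.7
Total via IVY: 7.1 + 8.7 = 15.8 min.

15.8 min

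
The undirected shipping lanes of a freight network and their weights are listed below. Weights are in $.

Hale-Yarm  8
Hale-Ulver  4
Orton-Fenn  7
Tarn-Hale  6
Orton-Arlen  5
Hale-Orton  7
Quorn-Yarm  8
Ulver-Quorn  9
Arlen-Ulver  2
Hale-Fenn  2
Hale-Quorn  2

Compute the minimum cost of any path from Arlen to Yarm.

Candidate routes:
Arlen - Ulver - Hale - Yarm: 2+4+8 = 14
Arlen - Ulver - Hale - Quorn - Yarm: 2+4+2+8 = 16
Arlen - Ulver - Quorn - Yarm: 2+9+8 = 19
The minimum is $14 via Arlen - Ulver - Hale - Yarm.

$14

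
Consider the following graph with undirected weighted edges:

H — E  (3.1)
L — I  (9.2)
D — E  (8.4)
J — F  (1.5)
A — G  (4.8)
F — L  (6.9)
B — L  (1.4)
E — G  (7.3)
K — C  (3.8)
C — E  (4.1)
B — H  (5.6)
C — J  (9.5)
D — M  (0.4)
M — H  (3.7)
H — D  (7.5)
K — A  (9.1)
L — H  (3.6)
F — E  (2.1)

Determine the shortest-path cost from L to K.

14.6

Running Dijkstra from L:
L: 0
B: 1.4  (via L)
H: 3.6  (via L)
E: 6.7  (via H)
F: 6.9  (via L)
M: 7.3  (via H)
D: 7.7  (via M)
J: 8.4  (via F)
I: 9.2  (via L)
C: 10.8  (via E)
G: 14  (via E)
K: 14.6  (via C)
Shortest route: L → H → E → C → K = 14.6.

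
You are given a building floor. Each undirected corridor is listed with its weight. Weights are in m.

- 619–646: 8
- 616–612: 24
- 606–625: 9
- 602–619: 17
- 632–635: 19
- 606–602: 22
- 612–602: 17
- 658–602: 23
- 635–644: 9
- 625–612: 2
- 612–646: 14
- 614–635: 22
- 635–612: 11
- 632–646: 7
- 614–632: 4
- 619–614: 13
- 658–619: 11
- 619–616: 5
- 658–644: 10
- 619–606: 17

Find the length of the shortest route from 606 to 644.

31 m

Compare a few routes:
606 - 625 - 612 - 635 - 644: 9+2+11+9 = 31
606 - 619 - 658 - 644: 17+11+10 = 38
606 - 625 - 612 - 646 - 619 - 658 - 644: 9+2+14+8+11+10 = 54
606 - 602 - 658 - 644: 22+23+10 = 55
Cheapest is 606 - 625 - 612 - 635 - 644 at 31 m.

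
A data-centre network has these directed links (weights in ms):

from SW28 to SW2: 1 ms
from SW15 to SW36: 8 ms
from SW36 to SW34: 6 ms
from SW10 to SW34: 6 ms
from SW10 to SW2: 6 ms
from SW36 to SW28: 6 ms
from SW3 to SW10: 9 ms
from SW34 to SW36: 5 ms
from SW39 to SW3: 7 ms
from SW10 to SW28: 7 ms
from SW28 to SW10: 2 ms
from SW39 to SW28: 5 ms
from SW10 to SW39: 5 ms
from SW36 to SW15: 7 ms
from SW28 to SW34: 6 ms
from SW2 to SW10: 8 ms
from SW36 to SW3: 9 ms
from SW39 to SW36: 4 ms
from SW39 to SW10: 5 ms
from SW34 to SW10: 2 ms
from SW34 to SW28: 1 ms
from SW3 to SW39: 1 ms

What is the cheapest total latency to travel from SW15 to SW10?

Candidate routes:
SW15 - SW36 - SW34 - SW28 - SW10: 8+6+1+2 = 17
SW15 - SW36 - SW34 - SW10: 8+6+2 = 16
The minimum is 16 ms via SW15 - SW36 - SW34 - SW10.

16 ms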